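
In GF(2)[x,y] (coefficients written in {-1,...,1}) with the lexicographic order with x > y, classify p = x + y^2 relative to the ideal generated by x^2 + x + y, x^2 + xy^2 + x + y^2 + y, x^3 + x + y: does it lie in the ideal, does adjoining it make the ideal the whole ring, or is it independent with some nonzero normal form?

x + y^2 is independent of I; its normal form modulo I is x.

First compute the reduced Gröbner basis of I by Buchberger's algorithm.
f_1 = x^2 + x + y, LT = x^2.
f_2 = x^2 + xy^2 + x + y^2 + y, LT = x^2.
f_3 = x^3 + x + y, LT = x^3.

S(f_1,f_2): lcm = x^2. S = xy^2 + y^2.
  leading term xy^2: no divisor's leading term divides it; move xy^2 to the remainder.
  leading term y^2: no divisor's leading term divides it; move y^2 to the remainder.
  remainder xy^2 + y^2 ≠ 0; add h_4 = xy^2 + y^2 to the basis.

S(f_1,f_3): lcm = x^3. S = x^2 + xy + x + y.
  leading term x^2: subtract (1)·f_1 from x^2 + xy + x + y → xy
  leading term xy: no divisor's leading term divides it; move xy to the remainder.
  remainder xy ≠ 0; add h_5 = xy to the basis.

S(f_2,f_3): lcm = x^3. S = x^2y^2 + x^2 + xy^2 + xy + x + y.
  leading term x^2y^2: subtract (y^2)·f_1 from x^2y^2 + x^2 + xy^2 + xy + x + y → x^2 + xy + x + y^3 + y
  leading term x^2: subtract (1)·f_1 from x^2 + xy + x + y^3 + y → xy + y^3
  leading term xy: subtract (1)·h_5 from xy + y^3 → y^3
  leading term y^3: no divisor's leading term divides it; move y^3 to the remainder.
  remainder y^3 ≠ 0; add h_6 = y^3 to the basis.

S(f_1,h_5): lcm = x^2y. S = xy + y^2.
  leading term xy: subtract (1)·h_5 from xy + y^2 → y^2
  leading term y^2: no divisor's leading term divides it; move y^2 to the remainder.
  remainder y^2 ≠ 0; add h_7 = y^2 to the basis.

The other S-polynomials (S(f_1,h_4), S(f_2,h_4), S(f_3,h_4), S(f_2,h_5), S(f_3,h_5), S(h_4,h_5), S(f_1,h_6), S(f_2,h_6), S(f_3,h_6), S(h_4,h_6), S(h_5,h_6), S(f_1,h_7), S(f_2,h_7), S(f_3,h_7), S(h_4,h_7), S(h_5,h_7), S(h_6,h_7)) all reduce to 0 modulo the current basis, so we have a Gröbner basis.
Inter-reduce: drop elements whose leading term is divisible by another's, tail-reduce, and make monic.
Reduced Gröbner basis: {x^2 + x + y, xy, y^2}.
Label its elements g_1 = x^2 + x + y, g_2 = xy, g_3 = y^2.

Reduce p = x + y^2 modulo G:
  leading term x: no divisor's leading term divides it; move x to the remainder.
  leading term y^2: subtract (1)·g_3 from y^2 → 0
  normal form = x.
The normal form is nonzero, so p ∉ I. Since p minus its normal form lies in I, I + (p) = I + (r) where r = x; decide whether this ideal is the whole ring.
Run Buchberger on G together with r (pairs among the g_i already reduce to 0 since G is a Gröbner basis):
g_1 = x^2 + x + y, LT = x^2.
g_2 = xy, LT = xy.
g_3 = y^2, LT = y^2.
r = x, LT = x.

S(g_1,r): lcm = x^2. S = x + y.
  leading term x: subtract (1)·r from x + y → y
  leading term y: no divisor's leading term divides it; move y to the remainder.
  remainder y ≠ 0; add m_5 = y to the basis.

The other S-polynomials (S(g_1,g_2), S(g_1,g_3), S(g_2,g_3), S(g_2,r), S(g_3,r), S(g_1,m_5), S(g_2,m_5), S(g_3,m_5), S(r,m_5)) all reduce to 0 modulo the current basis, so we have a Gröbner basis.
Inter-reduce: drop elements whose leading term is divisible by another's, tail-reduce, and make monic.
Reduced Gröbner basis: {x, y}.
The reduced Gröbner basis of I + (p) is {x, y} ≠ {1}, a proper ideal, so the enlarged system stays consistent: p is independent of I, with normal form x.

The remainder on division by a Gröbner basis is unique — it is the normal form.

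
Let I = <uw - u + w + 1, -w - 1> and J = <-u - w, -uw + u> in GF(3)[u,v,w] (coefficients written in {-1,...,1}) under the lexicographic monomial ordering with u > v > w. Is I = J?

Since reduced Gröbner bases are canonical representatives of ideals under a given ordering, it suffices to compute and compare them.
Buchberger on the first generating set:
f_1 = uw - u + w + 1, LT = uw.
f_2 = -w - 1, LT = w.

S(f_1,f_2): lcm = uw. S = u + w + 1.
  leading term u: no divisor's leading term divides it; move u to the remainder.
  leading term w: subtract (-1)·f_2 from w + 1 → 0
  remainder u ≠ 0; add g_3 = u to the basis.

The other S-polynomials (S(f_1,g_3), S(f_2,g_3)) all reduce to 0 modulo the current basis, so we have a Gröbner basis.
Inter-reduce: drop elements whose leading term is divisible by another's, tail-reduce, and make monic.
Reduced Gröbner basis: {u, w + 1}.

Buchberger on the second generating set:
h_1 = -u - w, LT = u.
h_2 = -uw + u, LT = uw.

S(h_1,h_2): lcm = uw. S = u + w^2.
  leading term u: subtract (-1)·h_1 from u + w^2 → w^2 - w
  leading term w^2: no divisor's leading term divides it; move w^2 to the remainder.
  leading term w: no divisor's leading term divides it; move -w to the remainder.
  remainder w^2 - w ≠ 0; add k_3 = w^2 - w to the basis.

The other S-polynomials (S(h_1,k_3), S(h_2,k_3)) all reduce to 0 modulo the current basis, so we have a Gröbner basis.
Inter-reduce: drop elements whose leading term is divisible by another's, tail-reduce, and make monic.
Reduced Gröbner basis: {u + w, w^2 - w}.

Since the reduced bases disagree, the two ideals are not the same.

No, the ideals differ.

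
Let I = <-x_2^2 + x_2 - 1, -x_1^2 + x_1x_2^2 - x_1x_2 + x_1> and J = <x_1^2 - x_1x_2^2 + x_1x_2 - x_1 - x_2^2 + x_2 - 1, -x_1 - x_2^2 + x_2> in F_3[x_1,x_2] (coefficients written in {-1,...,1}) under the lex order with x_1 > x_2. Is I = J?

Two ideals are equal iff their reduced Gröbner bases coincide (the reduced basis is unique for a fixed ordering).
Buchberger on the first generating set:
f_1 = -x_2^2 + x_2 - 1, LT = x_2^2.
f_2 = -x_1^2 + x_1x_2^2 - x_1x_2 + x_1, LT = x_1^2.

The S-polynomials (S(f_1,f_2)) all reduce to 0 modulo the current basis, so we have a Gröbner basis.
Inter-reduce: drop elements whose leading term is divisible by another's, tail-reduce, and make monic.
Reduced Gröbner basis: {x_1^2, x_2^2 - x_2 + 1}.

Buchberger on the second generating set:
h_1 = x_1^2 - x_1x_2^2 + x_1x_2 - x_1 - x_2^2 + x_2 - 1, LT = x_1^2.
h_2 = -x_1 - x_2^2 + x_2, LT = x_1.

S(h_1,h_2): lcm = x_1^2. S = x_1x_2^2 - x_1x_2 - x_1 - x_2^2 + x_2 - 1.
  reduce S modulo (h_1, h_2):
  remainder -x_2^4 - x_2^3 - x_2^2 - 1 ≠ 0; add k_3 = -x_2^4 - x_2^3 - x_2^2 - 1 to the basis.

The other S-polynomials (S(h_1,k_3), S(h_2,k_3)) all reduce to 0 modulo the current basis, so we have a Gröbner basis.
Inter-reduce: drop elements whose leading term is divisible by another's, tail-reduce, and make monic.
Reduced Gröbner basis: {x_1 + x_2^2 - x_2, x_2^4 + x_2^3 + x_2^2 + 1}.

These differ, so the ideals are not equal.

No, the ideals differ.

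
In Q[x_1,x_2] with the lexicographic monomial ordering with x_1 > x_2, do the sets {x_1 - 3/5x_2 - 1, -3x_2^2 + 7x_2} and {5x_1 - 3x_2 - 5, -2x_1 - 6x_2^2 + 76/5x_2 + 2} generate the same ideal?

For a fixed monomial order, each ideal has a unique reduced Gröbner basis; comparing bases decides equality.
Buchberger on the first generating set:
f_1 = x_1 - 3/5x_2 - 1, LT = x_1.
f_2 = -3x_2^2 + 7x_2, LT = x_2^2.

The S-polynomials (S(f_1,f_2)) all reduce to 0 modulo the current basis, so we have a Gröbner basis.
Inter-reduce: drop elements whose leading term is divisible by another's, tail-reduce, and make monic.
Reduced Gröbner basis: {x_1 - 3/5x_2 - 1, x_2^2 - 7/3x_2}.

Buchberger on the second generating set:
h_1 = 5x_1 - 3x_2 - 5, LT = x_1.
h_2 = -2x_1 - 6x_2^2 + 76/5x_2 + 2, LT = x_1.

S(h_1,h_2): lcm = x_1. S = -3x_2^2 + 7x_2.
  reduce S modulo (h_1, h_2):
  remainder -3x_2^2 + 7x_2 ≠ 0; add k_3 = -3x_2^2 + 7x_2 to the basis.

The other S-polynomials (S(h_1,k_3), S(h_2,k_3)) all reduce to 0 modulo the current basis, so we have a Gröbner basis.
Inter-reduce: drop elements whose leading term is divisible by another's, tail-reduce, and make monic.
Reduced Gröbner basis: {x_1 - 3/5x_2 - 1, x_2^2 - 7/3x_2}.

These coincide, so the ideals are equal.
The same test decides containment: I ⊆ J iff every generator of I reduces to 0 modulo a Gröbner basis of J.

Yes, the ideals are equal.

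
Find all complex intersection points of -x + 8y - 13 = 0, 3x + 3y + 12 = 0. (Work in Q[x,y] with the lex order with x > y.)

Compute a lex Gröbner basis by Buchberger's algorithm.
f_1 = -x + 8y - 13, LT = x.
f_2 = 3x + 3y + 12, LT = x.

S(f_1,f_2): lcm = x. S = -9y + 9.
  leading term y: no divisor's leading term divides it; move -9y to the remainder.
  leading term 1: no divisor's leading term divides it; move 9 to the remainder.
  remainder -9y + 9 ≠ 0; add h_3 = -9y + 9 to the basis.

The other S-polynomials (S(f_1,h_3), S(f_2,h_3)) all reduce to 0 modulo the current basis, so we have a Gröbner basis.
Inter-reduce: drop elements whose leading term is divisible by another's, tail-reduce, and make monic.
Reduced Gröbner basis: {x + 5, y - 1}.

Since the basis is lex-ordered, y - 1 is univariate in y. Its roots are {1}. Back-substituting each root into the other basis elements fixes the other coordinates.
  y = 1: the earlier basis element becomes x + 5 = 0, giving x = -5 — point (-5, 1).

{(-5, 1)}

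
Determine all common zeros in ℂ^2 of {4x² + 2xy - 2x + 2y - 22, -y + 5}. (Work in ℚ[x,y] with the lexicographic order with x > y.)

Compute a lex Gröbner basis by Buchberger's algorithm.
f_1 = 4x² + 2xy - 2x + 2y - 22, LT = x².
f_2 = -y + 5, LT = y.

The S-polynomials (S(f_1,f_2)) all reduce to 0 modulo the current basis, so we have a Gröbner basis.
Inter-reduce: drop elements whose leading term is divisible by another's, tail-reduce, and make monic.
Reduced Gröbner basis: {x² + 2x - 3, y - 5}.

From the last basis element, y - 5 = 0, so y takes values in {5}. Each choice, substituted upward through the basis, yields the corresponding point(s) of the solution set.
  y = 5: the earlier basis element becomes x² + 2x - 3 = 0, giving x = -3, 1 — points (-3, 5), (1, 5).

{(-3, 5), (1, 5)}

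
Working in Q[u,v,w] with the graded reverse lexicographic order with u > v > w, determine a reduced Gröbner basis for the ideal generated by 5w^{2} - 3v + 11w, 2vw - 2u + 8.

G = {v^{2} - \tfrac{5}{3}uw - \tfrac{11}{3}u + \tfrac{20}{3}w + \tfrac{44}{3}, vw - u + 4, w^{2} - \tfrac{3}{5}v + \tfrac{11}{5}w}

This is the nonlinear analogue of row-reducing a linear system.

f_1 = 5w^{2} - 3v + 11w, LT = w^{2}.
f_2 = 2vw - 2u + 8, LT = vw.

S(f_1,f_2): lcm = vw^{2}. S = -\tfrac{3}{5}v^{2} + uw + \tfrac{11}{5}vw - 4w.
  leading term v^{2}: no divisor's leading term divides it; move -\tfrac{3}{5}v^{2} to the remainder.
  leading term uw: no divisor's leading term divides it; move uw to the remainder.
  leading term vw: subtract (\tfrac{11}{10})·f_2 from \tfrac{11}{5}vw - 4w → \tfrac{11}{5}u - 4w - \tfrac{44}{5}
  leading term u: no divisor's leading term divides it; move \tfrac{11}{5}u to the remainder.
  leading term w: no divisor's leading term divides it; move -4w to the remainder.
  leading term 1: no divisor's leading term divides it; move -\tfrac{44}{5} to the remainder.
  remainder -\tfrac{3}{5}v^{2} + uw + \tfrac{11}{5}u - 4w - \tfrac{44}{5} ≠ 0; add g_3 = -\tfrac{3}{5}v^{2} + uw + \tfrac{11}{5}u - 4w - \tfrac{44}{5} to the basis.

The other S-polynomials (S(f_1,g_3), S(f_2,g_3)) all reduce to 0 modulo the current basis, so we have a Gröbner basis.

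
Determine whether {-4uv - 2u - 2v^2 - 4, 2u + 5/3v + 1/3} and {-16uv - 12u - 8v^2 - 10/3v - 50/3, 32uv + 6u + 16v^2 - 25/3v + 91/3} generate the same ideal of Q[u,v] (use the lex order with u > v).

Equality of ideals is decidable: compute both reduced Gröbner bases (unique for the ordering) and check whether they agree.
Buchberger on the first generating set:
f_1 = -4uv - 2u - 2v^2 - 4, LT = uv.
f_2 = 2u + 5/3v + 1/3, LT = u.

S(f_1,f_2): lcm = uv. S = 1/2u - 1/3v^2 - 1/6v + 1.
  reduce S modulo (f_1, f_2):
  remainder -1/3v^2 - 7/12v + 11/12 ≠ 0; add g_3 = -1/3v^2 - 7/12v + 11/12 to the basis.

The other S-polynomials (S(f_1,g_3), S(f_2,g_3)) all reduce to 0 modulo the current basis, so we have a Gröbner basis.
Inter-reduce: drop elements whose leading term is divisible by another's, tail-reduce, and make monic.
Reduced Gröbner basis: {u + 5/6v + 1/6, v^2 + 7/4v - 11/4}.

Buchberger on the second generating set:
h_1 = -16uv - 12u - 8v^2 - 10/3v - 50/3, LT = uv.
h_2 = 32uv + 6u + 16v^2 - 25/3v + 91/3, LT = uv.

S(h_1,h_2): lcm = uv. S = 9/16u + 15/32v + 3/32.
  reduce S modulo (h_1, h_2):
  remainder 9/16u + 15/32v + 3/32 ≠ 0; add k_3 = 9/16u + 15/32v + 3/32 to the basis.

S(h_1,k_3): lcm = uv. S = 3/4u - 1/3v^2 + 1/24v + 25/24.
  reduce S modulo (h_1, h_2, k_3):
  remainder -1/3v^2 - 7/12v + 11/12 ≠ 0; add k_4 = -1/3v^2 - 7/12v + 11/12 to the basis.

The other S-polynomials (S(h_2,k_3), S(h_1,k_4), S(h_2,k_4), S(k_3,k_4)) all reduce to 0 modulo the current basis, so we have a Gröbner basis.
Inter-reduce: drop elements whose leading term is divisible by another's, tail-reduce, and make monic.
Reduced Gröbner basis: {u + 5/6v + 1/6, v^2 + 7/4v - 11/4}.

The two bases agree; hence the ideals are identical.

Yes, the ideals are equal.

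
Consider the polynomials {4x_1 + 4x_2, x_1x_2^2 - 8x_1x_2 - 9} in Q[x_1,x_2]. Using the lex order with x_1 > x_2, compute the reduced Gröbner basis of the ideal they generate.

f_1 = 4x_1 + 4x_2, LT = x_1.
f_2 = x_1x_2^2 - 8x_1x_2 - 9, LT = x_1x_2^2.

S(f_1,f_2): lcm = x_1x_2^2. S = 8x_1x_2 + x_2^3 + 9.
  reduce S modulo (f_1, f_2):
  remainder x_2^3 - 8x_2^2 + 9 ≠ 0; add g_3 = x_2^3 - 8x_2^2 + 9 to the basis.

The other S-polynomials (S(f_1,g_3), S(f_2,g_3)) all reduce to 0 modulo the current basis, so we have a Gröbner basis.
Inter-reduce: drop elements whose leading term is divisible by another's, tail-reduce, and make monic.

G = {x_1 + x_2, x_2^3 - 8x_2^2 + 9}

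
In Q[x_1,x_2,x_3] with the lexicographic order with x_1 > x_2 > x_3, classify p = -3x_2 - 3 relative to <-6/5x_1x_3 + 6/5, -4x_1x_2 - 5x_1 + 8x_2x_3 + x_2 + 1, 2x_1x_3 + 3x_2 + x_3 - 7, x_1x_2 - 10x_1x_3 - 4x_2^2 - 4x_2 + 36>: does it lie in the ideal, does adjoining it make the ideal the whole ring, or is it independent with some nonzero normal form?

Adjoining -3x_2 - 3 makes the ideal the whole ring: the system is inconsistent.

First compute the reduced Gröbner basis of I by Buchberger's algorithm.
f_1 = -6/5x_1x_3 + 6/5, LT = x_1x_3.
f_2 = -4x_1x_2 - 5x_1 + 8x_2x_3 + x_2 + 1, LT = x_1x_2.
f_3 = 2x_1x_3 + 3x_2 + x_3 - 7, LT = x_1x_3.
f_4 = x_1x_2 - 10x_1x_3 - 4x_2^2 - 4x_2 + 36, LT = x_1x_2.

S(f_1,f_2): lcm = x_1x_2x_3. S = -5/4x_1x_3 + 2x_2x_3^2 + 1/4x_2x_3 - x_2 + 1/4x_3.
  leading term x_1x_3: subtract (25/24)·f_1 from -5/4x_1x_3 + 2x_2x_3^2 + 1/4x_2x_3 - x_2 + 1/4x_3 → 2x_2x_3^2 + 1/4x_2x_3 - x_2 + 1/4x_3 - 5/4
  leading term x_2x_3^2: no divisor's leading term divides it; move 2x_2x_3^2 to the remainder.
  leading term x_2x_3: no divisor's leading term divides it; move 1/4x_2x_3 to the remainder.
  leading term x_2: no divisor's leading term divides it; move -x_2 to the remainder.
  leading term x_3: no divisor's leading term divides it; move 1/4x_3 to the remainder.
  leading term 1: no divisor's leading term divides it; move -5/4 to the remainder.
  remainder 2x_2x_3^2 + 1/4x_2x_3 - x_2 + 1/4x_3 - 5/4 ≠ 0; add h_5 = 2x_2x_3^2 + 1/4x_2x_3 - x_2 + 1/4x_3 - 5/4 to the basis.

S(f_1,f_3): lcm = x_1x_3. S = -3/2x_2 - 1/2x_3 + 5/2.
  leading term x_2: no divisor's leading term divides it; move -3/2x_2 to the remainder.
  leading term x_3: no divisor's leading term divides it; move -1/2x_3 to the remainder.
  leading term 1: no divisor's leading term divides it; move 5/2 to the remainder.
  remainder -3/2x_2 - 1/2x_3 + 5/2 ≠ 0; add h_6 = -3/2x_2 - 1/2x_3 + 5/2 to the basis.

S(f_1,f_4): lcm = x_1x_2x_3. S = 10x_1x_3^2 + 4x_2^2x_3 + 4x_2x_3 - x_2 - 36x_3.
  leading term x_1x_3^2: subtract (-25/3x_3)·f_1 from 10x_1x_3^2 + 4x_2^2x_3 + 4x_2x_3 - x_2 - 36x_3 → 4x_2^2x_3 + 4x_2x_3 - x_2 - 26x_3
  leading term x_2^2x_3: subtract (-8/3x_2x_3)·h_6 from 4x_2^2x_3 + 4x_2x_3 - x_2 - 26x_3 → -4/3x_2x_3^2 + 32/3x_2x_3 - x_2 - 26x_3
  leading term x_2x_3^2: subtract (-2/3)·h_5 from -4/3x_2x_3^2 + 32/3x_2x_3 - x_2 - 26x_3 → 65/6x_2x_3 - 5/3x_2 - 155/6x_3 - 5/6
  leading term x_2x_3: subtract (-65/9x_3)·h_6 from 65/6x_2x_3 - 5/3x_2 - 155/6x_3 - 5/6 → -5/3x_2 - 65/18x_3^2 - 70/9x_3 - 5/6
  leading term x_2: subtract (10/9)·h_6 from -5/3x_2 - 65/18x_3^2 - 70/9x_3 - 5/6 → -65/18x_3^2 - 65/9x_3 - 65/18
  leading term x_3^2: no divisor's leading term divides it; move -65/18x_3^2 to the remainder.
  leading term x_3: no divisor's leading term divides it; move -65/9x_3 to the remainder.
  leading term 1: no divisor's leading term divides it; move -65/18 to the remainder.
  remainder -65/18x_3^2 - 65/9x_3 - 65/18 ≠ 0; add h_7 = -65/18x_3^2 - 65/9x_3 - 65/18 to the basis.

S(f_2,f_4): lcm = x_1x_2. S = 10x_1x_3 + 5/4x_1 + 4x_2^2 - 2x_2x_3 + 15/4x_2 - 145/4.
  leading term x_1x_3: subtract (-25/3)·f_1 from 10x_1x_3 + 5/4x_1 + 4x_2^2 - 2x_2x_3 + 15/4x_2 - 145/4 → 5/4x_1 + 4x_2^2 - 2x_2x_3 + 15/4x_2 - 105/4
  leading term x_1: no divisor's leading term divides it; move 5/4x_1 to the remainder.
  leading term x_2^2: subtract (-8/3x_2)·h_6 from 4x_2^2 - 2x_2x_3 + 15/4x_2 - 105/4 → -10/3x_2x_3 + 125/12x_2 - 105/4
  leading term x_2x_3: subtract (20/9x_3)·h_6 from -10/3x_2x_3 + 125/12x_2 - 105/4 → 125/12x_2 + 10/9x_3^2 - 50/9x_3 - 105/4
  leading term x_2: subtract (-125/18)·h_6 from 125/12x_2 + 10/9x_3^2 - 50/9x_3 - 105/4 → 10/9x_3^2 - 325/36x_3 - 80/9
  leading term x_3^2: subtract (-4/13)·h_7 from 10/9x_3^2 - 325/36x_3 - 80/9 → -45/4x_3 - 10
  leading term x_3: no divisor's leading term divides it; move -45/4x_3 to the remainder.
  leading term 1: no divisor's leading term divides it; move -10 to the remainder.
  remainder 5/4x_1 - 45/4x_3 - 10 ≠ 0; add h_8 = 5/4x_1 - 45/4x_3 - 10 to the basis.

S(f_4,h_5): lcm = x_1x_2x_3^2. S = -1/8x_1x_2x_3 + 1/2x_1x_2 - 10x_1x_3^3 - 1/8x_1x_3 + 5/8x_1 - 4x_2^2x_3^2 - 4x_2x_3^2 + 36x_3^2.
  leading term x_1x_2x_3: subtract (5/48x_2)·f_1 from -1/8x_1x_2x_3 + 1/2x_1x_2 - 10x_1x_3^3 - 1/8x_1x_3 + 5/8x_1 - 4x_2^2x_3^2 - 4x_2x_3^2 + 36x_3^2 → 1/2x_1x_2 - 10x_1x_3^3 - 1/8x_1x_3 + 5/8x_1 - 4x_2^2x_3^2 - 4x_2x_3^2 - 1/8x_2 + 36x_3^2
  leading term x_1x_2: subtract (-1/8)·f_2 from 1/2x_1x_2 - 10x_1x_3^3 - 1/8x_1x_3 + 5/8x_1 - 4x_2^2x_3^2 - 4x_2x_3^2 - 1/8x_2 + 36x_3^2 → -10x_1x_3^3 - 1/8x_1x_3 - 4x_2^2x_3^2 - 4x_2x_3^2 + x_2x_3 + 36x_3^2 + 1/8
  leading term x_1x_3^3: subtract (25/3x_3^2)·f_1 from -10x_1x_3^3 - 1/8x_1x_3 - 4x_2^2x_3^2 - 4x_2x_3^2 + x_2x_3 + 36x_3^2 + 1/8 → -1/8x_1x_3 - 4x_2^2x_3^2 - 4x_2x_3^2 + x_2x_3 + 26x_3^2 + 1/8
  leading term x_1x_3: subtract (5/48)·f_1 from -1/8x_1x_3 - 4x_2^2x_3^2 - 4x_2x_3^2 + x_2x_3 + 26x_3^2 + 1/8 → -4x_2^2x_3^2 - 4x_2x_3^2 + x_2x_3 + 26x_3^2
  leading term x_2^2x_3^2: subtract (-2x_2)·h_5 from -4x_2^2x_3^2 - 4x_2x_3^2 + x_2x_3 + 26x_3^2 → 1/2x_2^2x_3 - 2x_2^2 - 4x_2x_3^2 + 3/2x_2x_3 - 5/2x_2 + 26x_3^2
  leading term x_2^2x_3: subtract (-1/3x_2x_3)·h_6 from 1/2x_2^2x_3 - 2x_2^2 - 4x_2x_3^2 + 3/2x_2x_3 - 5/2x_2 + 26x_3^2 → -2x_2^2 - 25/6x_2x_3^2 + 7/3x_2x_3 - 5/2x_2 + 26x_3^2
  leading term x_2^2: subtract (4/3x_2)·h_6 from -2x_2^2 - 25/6x_2x_3^2 + 7/3x_2x_3 - 5/2x_2 + 26x_3^2 → -25/6x_2x_3^2 + 3x_2x_3 - 35/6x_2 + 26x_3^2
  leading term x_2x_3^2: subtract (-25/12)·h_5 from -25/6x_2x_3^2 + 3x_2x_3 - 35/6x_2 + 26x_3^2 → 169/48x_2x_3 - 95/12x_2 + 26x_3^2 + 25/48x_3 - 125/48
  leading term x_2x_3: subtract (-169/72x_3)·h_6 from 169/48x_2x_3 - 95/12x_2 + 26x_3^2 + 25/48x_3 - 125/48 → -95/12x_2 + 3575/144x_3^2 + 115/18x_3 - 125/48
  leading term x_2: subtract (95/18)·h_6 from -95/12x_2 + 3575/144x_3^2 + 115/18x_3 - 125/48 → 3575/144x_3^2 + 325/36x_3 - 2275/144
  leading term x_3^2: subtract (-55/8)·h_7 from 3575/144x_3^2 + 325/36x_3 - 2275/144 → -325/8x_3 - 325/8
  leading term x_3: no divisor's leading term divides it; move -325/8x_3 to the remainder.
  leading term 1: no divisor's leading term divides it; move -325/8 to the remainder.
  remainder -325/8x_3 - 325/8 ≠ 0; add h_9 = -325/8x_3 - 325/8 to the basis.

The other S-polynomials (S(f_2,f_3), S(f_3,f_4), S(f_1,h_5), S(f_2,h_5), S(f_3,h_5), S(f_1,h_6), S(f_2,h_6), S(f_3,h_6), S(f_4,h_6), S(h_5,h_6), S(f_1,h_7), S(f_2,h_7), S(f_3,h_7), S(f_4,h_7), S(h_5,h_7), S(h_6,h_7), S(f_1,h_8), S(f_2,h_8), S(f_3,h_8), S(f_4,h_8), S(h_5,h_8), S(h_6,h_8), S(h_7,h_8), S(f_1,h_9), S(f_2,h_9), S(f_3,h_9), S(f_4,h_9), S(h_5,h_9), S(h_6,h_9), S(h_7,h_9), S(h_8,h_9)) all reduce to 0 modulo the current basis, so we have a Gröbner basis.
Inter-reduce: drop elements whose leading term is divisible by another's, tail-reduce, and make monic.
Reduced Gröbner basis: {x_1 + 1, x_2 - 2, x_3 + 1}.
Label its elements g_1 = x_1 + 1, g_2 = x_2 - 2, g_3 = x_3 + 1.

Reduce p = -3x_2 - 3 modulo G:
  leading term x_2: subtract (-3)·g_2 from -3x_2 - 3 → -9
  leading term 1: no divisor's leading term divides it; move -9 to the remainder.
  normal form = -9.
The normal form is nonzero, so p ∉ I. Since p minus its normal form lies in I, I + (p) = I + (r) where r = -9; decide whether this ideal is the whole ring.
Here r = -9 is a nonzero constant, hence a unit: 1 ∈ I + (p), the Gröbner basis of I + (p) is {1}, and the enlarged system has no common solution — adjoining p is inconsistent.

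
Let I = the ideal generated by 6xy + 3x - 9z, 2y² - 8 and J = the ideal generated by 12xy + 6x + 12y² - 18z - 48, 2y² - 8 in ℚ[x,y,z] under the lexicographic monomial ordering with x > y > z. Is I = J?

Two ideals are equal iff their reduced Gröbner bases coincide (the reduced basis is unique for a fixed ordering).
Buchberger on the first generating set:
f_1 = 6xy + 3x - 9z, LT = xy.
f_2 = 2y² - 8, LT = y².

S(f_1,f_2): lcm = xy². S = ½xy + 4x - 3/2yz.
  leading term xy: subtract (1/12)·f_1 from ½xy + 4x - 3/2yz → 15/4x - 3/2yz + ¾z
  leading term x: no divisor's leading term divides it; move 15/4x to the remainder.
  leading term yz: no divisor's leading term divides it; move -3/2yz to the remainder.
  leading term z: no divisor's leading term divides it; move ¾z to the remainder.
  remainder 15/4x - 3/2yz + ¾z ≠ 0; add g_3 = 15/4x - 3/2yz + ¾z to the basis.

The other S-polynomials (S(f_1,g_3), S(f_2,g_3)) all reduce to 0 modulo the current basis, so we have a Gröbner basis.
Inter-reduce: drop elements whose leading term is divisible by another's, tail-reduce, and make monic.
Reduced Gröbner basis: {x - ⅖yz + ⅕z, y² - 4}.

Buchberger on the second generating set:
h_1 = 12xy + 6x + 12y² - 18z - 48, LT = xy.
h_2 = 2y² - 8, LT = y².

S(h_1,h_2): lcm = xy². S = ½xy + 4x + y³ - 3/2yz - 4y.
  leading term xy: subtract (1/24)·h_1 from ½xy + 4x + y³ - 3/2yz - 4y → 15/4x + y³ - ½y² - 3/2yz - 4y + ¾z + 2
  leading term x: no divisor's leading term divides it; move 15/4x to the remainder.
  leading term y³: subtract (½y)·h_2 from y³ - ½y² - 3/2yz - 4y + ¾z + 2 → -½y² - 3/2yz + ¾z + 2
  leading term y²: subtract (-¼)·h_2 from -½y² - 3/2yz + ¾z + 2 → -3/2yz + ¾z
  leading term yz: no divisor's leading term divides it; move -3/2yz to the remainder.
  leading term z: no divisor's leading term divides it; move ¾z to the remainder.
  remainder 15/4x - 3/2yz + ¾z ≠ 0; add k_3 = 15/4x - 3/2yz + ¾z to the basis.

The other S-polynomials (S(h_1,k_3), S(h_2,k_3)) all reduce to 0 modulo the current basis, so we have a Gröbner basis.
Inter-reduce: drop elements whose leading term is divisible by another's, tail-reduce, and make monic.
Reduced Gröbner basis: {x - ⅖yz + ⅕z, y² - 4}.

These coincide, so the ideals are equal.

Yes, the ideals are equal.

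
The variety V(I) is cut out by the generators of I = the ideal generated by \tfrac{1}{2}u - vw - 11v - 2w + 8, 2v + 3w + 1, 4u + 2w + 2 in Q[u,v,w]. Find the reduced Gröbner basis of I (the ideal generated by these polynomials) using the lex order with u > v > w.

This is the nonlinear analogue of row-reducing a linear system.

f_1 = \tfrac{1}{2}u - vw - 11v - 2w + 8, LT = u.
f_2 = 2v + 3w + 1, LT = v.
f_3 = 4u + 2w + 2, LT = u.

S(f_1,f_3): lcm = u. S = -2vw - 22v - \tfrac{9}{2}w + \tfrac{31}{2}.
  reduce S modulo (f_1, f_2, f_3):
  remainder 3w^{2} + \tfrac{59}{2}w + \tfrac{53}{2} ≠ 0; add g_4 = 3w^{2} + \tfrac{59}{2}w + \tfrac{53}{2} to the basis.

The other S-polynomials (S(f_1,f_2), S(f_2,f_3), S(f_1,g_4), S(f_2,g_4), S(f_3,g_4)) all reduce to 0 modulo the current basis, so we have a Gröbner basis.
Inter-reduce: drop elements whose leading term is divisible by another's, tail-reduce, and make monic.

G = {u + \tfrac{1}{2}w + \tfrac{1}{2}, v + \tfrac{3}{2}w + \tfrac{1}{2}, w^{2} + \tfrac{59}{6}w + \tfrac{53}{6}}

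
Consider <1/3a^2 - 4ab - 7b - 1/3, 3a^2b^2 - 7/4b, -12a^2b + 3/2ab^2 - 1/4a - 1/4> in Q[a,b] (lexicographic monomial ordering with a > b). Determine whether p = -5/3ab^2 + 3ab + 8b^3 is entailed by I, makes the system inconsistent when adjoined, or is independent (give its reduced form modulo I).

First compute the reduced Gröbner basis of I by Buchberger's algorithm.
f_1 = 1/3a^2 - 4ab - 7b - 1/3, LT = a^2.
f_2 = 3a^2b^2 - 7/4b, LT = a^2b^2.
f_3 = -12a^2b + 3/2ab^2 - 1/4a - 1/4, LT = a^2b.

S(f_1,f_2): lcm = a^2b^2. S = -12ab^3 - 21b^3 - b^2 + 7/12b.
  reduce S modulo (f_1, f_2, f_3):
  remainder -12ab^3 - 21b^3 - b^2 + 7/12b ≠ 0; add h_4 = -12ab^3 - 21b^3 - b^2 + 7/12b to the basis.

S(f_1,f_3): lcm = a^2b. S = -95/8ab^2 - 1/48a - 21b^2 - b - 1/48.
  reduce S modulo (f_1, f_2, f_3, h_4):
  remainder -95/8ab^2 - 1/48a - 21b^2 - b - 1/48 ≠ 0; add h_5 = -95/8ab^2 - 1/48a - 21b^2 - b - 1/48 to the basis.

S(f_2,f_3): lcm = a^2b^2. S = 1/8ab^3 - 1/48ab - 29/48b.
  reduce S modulo (f_1, f_2, f_3, h_4, h_5):
  remainder -1/48ab - 7/32b^3 - 1/96b^2 - 689/1152b ≠ 0; add h_6 = -1/48ab - 7/32b^3 - 1/96b^2 - 689/1152b to the basis.

S(f_1,h_4): lcm = a^2b^3. S = -12ab^4 - 7/4ab^3 - 1/12ab^2 + 7/144ab - 21b^4 - b^3.
  reduce S modulo (f_1, f_2, f_3, h_4, h_5, h_6):
  remainder 1/6840a + 245/96b^3 - 8603/27360b^2 - 483811/328320b + 1/6840 ≠ 0; add h_7 = 1/6840a + 245/96b^3 - 8603/27360b^2 - 483811/328320b + 1/6840 to the basis.

S(f_3,h_4): lcm = a^2b^3. S = -1/8ab^4 - 7/4ab^3 - 1/16ab^2 + 7/144ab + 1/48b^2.
  reduce S modulo (f_1, f_2, f_3, h_4, h_5, h_6, h_7):
  remainder 7/32b^4 + 83/128b^3 + 139/288b^2 - 5117/13824b ≠ 0; add h_8 = 7/32b^4 + 83/128b^3 + 139/288b^2 - 5117/13824b to the basis.

S(f_1,h_5): lcm = a^2b^2. S = -1/570a^2 - 12ab^3 - 168/95ab^2 - 8/95ab - 1/570a - 21b^3 - b^2.
  reduce S modulo (f_1, f_2, f_3, h_4, h_5, h_6, h_7, h_8):
  remainder -3409/152b^3 + 13861/2280b^2 + 441557/27360b ≠ 0; add h_9 = -3409/152b^3 + 13861/2280b^2 + 441557/27360b to the basis.

S(f_1,h_6): lcm = a^2b. S = -21/2ab^3 - 25/2ab^2 - 689/24ab - 21b^2 - b.
  reduce S modulo (f_1, f_2, f_3, h_4, h_5, h_6, h_7, h_8, h_9):
  remainder 226079/4870b^2 + 2433577/2435b ≠ 0; add h_10 = 226079/4870b^2 + 2433577/2435b to the basis.

S(f_2,h_6): lcm = a^2b^2. S = -21/2ab^4 - 1/2ab^3 - 689/24ab^2 - 7/12b.
  reduce S modulo (f_1, f_2, f_3, h_4, h_5, h_6, h_7, h_8, h_9, h_10):
  remainder 25729595441/9301536b ≠ 0; add h_11 = 25729595441/9301536b to the basis.

The other S-polynomials (S(f_2,h_4), S(f_2,h_5), S(f_3,h_5), S(h_4,h_5), S(f_3,h_6), S(h_4,h_6), S(h_5,h_6), S(f_1,h_7), S(f_2,h_7), S(f_3,h_7), S(h_4,h_7), S(h_5,h_7), S(h_6,h_7), S(f_1,h_8), S(f_2,h_8), S(f_3,h_8), S(h_4,h_8), S(h_5,h_8), S(h_6,h_8), S(h_7,h_8), S(f_1,h_9), S(f_2,h_9), S(f_3,h_9), S(h_4,h_9), S(h_5,h_9), S(h_6,h_9), S(h_7,h_9), S(h_8,h_9), S(f_1,h_10), S(f_2,h_10), S(f_3,h_10), S(h_4,h_10), S(h_5,h_10), S(h_6,h_10), S(h_7,h_10), S(h_8,h_10), S(h_9,h_10), S(f_1,h_11), S(f_2,h_11), S(f_3,h_11), S(h_4,h_11), S(h_5,h_11), S(h_6,h_11), S(h_7,h_11), S(h_8,h_11), S(h_9,h_11), S(h_10,h_11)) all reduce to 0 modulo the current basis, so we have a Gröbner basis.
Inter-reduce: drop elements whose leading term is divisible by another's, tail-reduce, and make monic.
Reduced Gröbner basis: {a + 1, b}.
Label its elements g_1 = a + 1, g_2 = b.

Reduce p = -5/3ab^2 + 3ab + 8b^3 modulo G:
  leading term ab^2: subtract (-5/3b^2)·g_1 from -5/3ab^2 + 3ab + 8b^3 → 3ab + 8b^3 + 5/3b^2
  leading term ab: subtract (3b)·g_1 from 3ab + 8b^3 + 5/3b^2 → 8b^3 + 5/3b^2 - 3b
  leading term b^3: subtract (8b^2)·g_2 from 8b^3 + 5/3b^2 - 3b → 5/3b^2 - 3b
  leading term b^2: subtract (5/3b)·g_2 from 5/3b^2 - 3b → -3b
  leading term b: subtract (-3)·g_2 from -3b → 0
  normal form = 0.
Since the normal form is 0, p ∈ I.

-5/3ab^2 + 3ab + 8b^3 lies in I (it reduces to 0).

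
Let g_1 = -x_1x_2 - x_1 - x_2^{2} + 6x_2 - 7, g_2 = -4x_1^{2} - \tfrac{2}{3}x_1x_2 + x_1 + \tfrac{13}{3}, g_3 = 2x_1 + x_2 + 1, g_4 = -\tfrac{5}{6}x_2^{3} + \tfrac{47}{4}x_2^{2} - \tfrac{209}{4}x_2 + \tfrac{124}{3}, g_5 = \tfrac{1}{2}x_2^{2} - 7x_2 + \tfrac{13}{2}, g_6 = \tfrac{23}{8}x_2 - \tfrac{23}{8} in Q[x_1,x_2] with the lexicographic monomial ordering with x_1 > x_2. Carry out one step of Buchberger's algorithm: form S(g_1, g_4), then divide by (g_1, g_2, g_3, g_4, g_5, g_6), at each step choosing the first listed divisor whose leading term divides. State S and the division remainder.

S(g_1, g_4) = \tfrac{151}{10}x_1x_2^{2} - \tfrac{627}{10}x_1x_2 + \tfrac{248}{5}x_1 + x_2^{4} - 6x_2^{3} + 7x_2^{2}; remainder on division = 0.

lcm(LM(g_1), LM(g_4)) = x_1x_2^{3}.
S = (lcm/LT(g_1))·g_1 − (lcm/LT(g_4))·g_4 = \tfrac{151}{10}x_1x_2^{2} - \tfrac{627}{10}x_1x_2 + \tfrac{248}{5}x_1 + x_2^{4} - 6x_2^{3} + 7x_2^{2}.
Reduce S modulo (g_1, g_2, g_3, g_4, g_5, g_6) in that order:
  leading term x_1x_2^{2}: subtract (-\tfrac{151}{10}x_2)·g_1 from \tfrac{151}{10}x_1x_2^{2} - \tfrac{627}{10}x_1x_2 + \tfrac{248}{5}x_1 + x_2^{4} - 6x_2^{3} + 7x_2^{2} → -\tfrac{389}{5}x_1x_2 + \tfrac{248}{5}x_1 + x_2^{4} - \tfrac{211}{10}x_2^{3} + \tfrac{488}{5}x_2^{2} - \tfrac{1057}{10}x_2
  leading term x_1x_2: subtract (\tfrac{389}{5})·g_1 from -\tfrac{389}{5}x_1x_2 + \tfrac{248}{5}x_1 + x_2^{4} - \tfrac{211}{10}x_2^{3} + \tfrac{488}{5}x_2^{2} - \tfrac{1057}{10}x_2 → \tfrac{637}{5}x_1 + x_2^{4} - \tfrac{211}{10}x_2^{3} + \tfrac{877}{5}x_2^{2} - \tfrac{1145}{2}x_2 + \tfrac{2723}{5}
  leading term x_1: subtract (\tfrac{637}{10})·g_3 from \tfrac{637}{5}x_1 + x_2^{4} - \tfrac{211}{10}x_2^{3} + \tfrac{877}{5}x_2^{2} - \tfrac{1145}{2}x_2 + \tfrac{2723}{5} → x_2^{4} - \tfrac{211}{10}x_2^{3} + \tfrac{877}{5}x_2^{2} - \tfrac{3181}{5}x_2 + \tfrac{4809}{10}
  leading term x_2^{4}: subtract (-\tfrac{6}{5}x_2)·g_4 from x_2^{4} - \tfrac{211}{10}x_2^{3} + \tfrac{877}{5}x_2^{2} - \tfrac{3181}{5}x_2 + \tfrac{4809}{10} → -7x_2^{3} + \tfrac{1127}{10}x_2^{2} - \tfrac{2933}{5}x_2 + \tfrac{4809}{10}
  leading term x_2^{3}: subtract (\tfrac{42}{5})·g_4 from -7x_2^{3} + \tfrac{1127}{10}x_2^{2} - \tfrac{2933}{5}x_2 + \tfrac{4809}{10} → 14x_2^{2} - \tfrac{1477}{10}x_2 + \tfrac{1337}{10}
  leading term x_2^{2}: subtract (28)·g_5 from 14x_2^{2} - \tfrac{1477}{10}x_2 + \tfrac{1337}{10} → \tfrac{483}{10}x_2 - \tfrac{483}{10}
  leading term x_2: subtract (\tfrac{84}{5})·g_6 from \tfrac{483}{10}x_2 - \tfrac{483}{10} → 0
The remainder is 0, so this S-polynomial contributes no new basis element.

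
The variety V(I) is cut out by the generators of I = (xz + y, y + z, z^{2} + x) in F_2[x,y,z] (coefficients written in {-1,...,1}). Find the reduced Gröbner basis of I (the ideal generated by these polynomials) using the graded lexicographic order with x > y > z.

f_1 = xz + y, LT = xz.
f_2 = y + z, LT = y.
f_3 = z^{2} + x, LT = z^{2}.

S(f_1,f_3): lcm = xz^{2}. S = x^{2} + yz.
  leading term x^{2}: no divisor's leading term divides it; move x^{2} to the remainder.
  leading term yz: subtract (z)·f_2 from yz → z^{2}
  leading term z^{2}: subtract (1)·f_3 from z^{2} → x
  leading term x: no divisor's leading term divides it; move x to the remainder.
  remainder x^{2} + x ≠ 0; add g_4 = x^{2} + x to the basis.

The other S-polynomials (S(f_1,f_2), S(f_2,f_3), S(f_1,g_4), S(f_2,g_4), S(f_3,g_4)) all reduce to 0 modulo the current basis, so we have a Gröbner basis.

G = {x^{2} + x, xz + z, z^{2} + x, y + z}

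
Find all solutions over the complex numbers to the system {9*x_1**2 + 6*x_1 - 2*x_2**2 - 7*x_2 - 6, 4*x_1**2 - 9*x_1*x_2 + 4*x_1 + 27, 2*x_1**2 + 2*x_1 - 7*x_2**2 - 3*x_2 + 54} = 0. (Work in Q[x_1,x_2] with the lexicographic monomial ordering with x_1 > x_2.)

Compute a lex Gröbner basis by Buchberger's algorithm.
f_1 = 9*x_1**2 + 6*x_1 - 2*x_2**2 - 7*x_2 - 6, LT = x_1**2.
f_2 = 4*x_1**2 - 9*x_1*x_2 + 4*x_1 + 27, LT = x_1**2.
f_3 = 2*x_1**2 + 2*x_1 - 7*x_2**2 - 3*x_2 + 54, LT = x_1**2.

S(f_1,f_2): lcm = x_1**2. S = 9/4*x_1*x_2 - 1/3*x_1 - 2/9*x_2**2 - 7/9*x_2 - 89/12.
  leading term x_1*x_2: no divisor's leading term divides it; move 9/4*x_1*x_2 to the remainder.
  leading term x_1: no divisor's leading term divides it; move -1/3*x_1 to the remainder.
  leading term x_2**2: no divisor's leading term divides it; move -2/9*x_2**2 to the remainder.
  leading term x_2: no divisor's leading term divides it; move -7/9*x_2 to the remainder.
  leading term 1: no divisor's leading term divides it; move -89/12 to the remainder.
  remainder 9/4*x_1*x_2 - 1/3*x_1 - 2/9*x_2**2 - 7/9*x_2 - 89/12 ≠ 0; add h_4 = 9/4*x_1*x_2 - 1/3*x_1 - 2/9*x_2**2 - 7/9*x_2 - 89/12 to the basis.

S(f_1,f_3): lcm = x_1**2. S = -1/3*x_1 + 59/18*x_2**2 + 13/18*x_2 - 83/3.
  leading term x_1: no divisor's leading term divides it; move -1/3*x_1 to the remainder.
  leading term x_2**2: no divisor's leading term divides it; move 59/18*x_2**2 to the remainder.
  leading term x_2: no divisor's leading term divides it; move 13/18*x_2 to the remainder.
  leading term 1: no divisor's leading term divides it; move -83/3 to the remainder.
  remainder -1/3*x_1 + 59/18*x_2**2 + 13/18*x_2 - 83/3 ≠ 0; add h_5 = -1/3*x_1 + 59/18*x_2**2 + 13/18*x_2 - 83/3 to the basis.

S(f_1,h_4): lcm = x_1**2*x_2. S = 4/27*x_1**2 + 8/81*x_1*x_2**2 + 82/81*x_1*x_2 + 89/27*x_1 - 2/9*x_2**3 - 7/9*x_2**2 - 2/3*x_2.
  leading term x_1**2: subtract (4/243)·f_1 from 4/27*x_1**2 + 8/81*x_1*x_2**2 + 82/81*x_1*x_2 + 89/27*x_1 - 2/9*x_2**3 - 7/9*x_2**2 - 2/3*x_2 → 8/81*x_1*x_2**2 + 82/81*x_1*x_2 + 259/81*x_1 - 2/9*x_2**3 - 181/243*x_2**2 - 134/243*x_2 + 8/81
  leading term x_1*x_2**2: subtract (32/729*x_2)·h_4 from 8/81*x_1*x_2**2 + 82/81*x_1*x_2 + 259/81*x_1 - 2/9*x_2**3 - 181/243*x_2**2 - 134/243*x_2 + 8/81 → 2246/2187*x_1*x_2 + 259/81*x_1 - 1394/6561*x_2**3 - 4663/6561*x_2**2 - 494/2187*x_2 + 8/81
  leading term x_1*x_2: subtract (8984/19683)·h_4 from 2246/2187*x_1*x_2 + 259/81*x_1 - 1394/6561*x_2**3 - 4663/6561*x_2**2 - 494/2187*x_2 + 8/81 → 197795/59049*x_1 - 1394/6561*x_2**3 - 107933/177147*x_2**2 + 22874/177147*x_2 + 205726/59049
  leading term x_1: subtract (-197795/19683)·h_5 from 197795/59049*x_1 - 1394/6561*x_2**3 - 107933/177147*x_2**2 + 22874/177147*x_2 + 205726/59049 → -1394/6561*x_2**3 + 1272671/39366*x_2**2 + 96929/13122*x_2 - 66713/243
  leading term x_2**3: no divisor's leading term divides it; move -1394/6561*x_2**3 to the remainder.
  leading term x_2**2: no divisor's leading term divides it; move 1272671/39366*x_2**2 to the remainder.
  leading term x_2: no divisor's leading term divides it; move 96929/13122*x_2 to the remainder.
  leading term 1: no divisor's leading term divides it; move -66713/243 to the remainder.
  remainder -1394/6561*x_2**3 + 1272671/39366*x_2**2 + 96929/13122*x_2 - 66713/243 ≠ 0; add h_6 = -1394/6561*x_2**3 + 1272671/39366*x_2**2 + 96929/13122*x_2 - 66713/243 to the basis.

S(f_3,h_4): lcm = x_1**2*x_2. S = 4/27*x_1**2 + 8/81*x_1*x_2**2 + 109/81*x_1*x_2 + 89/27*x_1 - 7/2*x_2**3 - 3/2*x_2**2 + 27*x_2.
  leading term x_1**2: subtract (4/243)·f_1 from 4/27*x_1**2 + 8/81*x_1*x_2**2 + 109/81*x_1*x_2 + 89/27*x_1 - 7/2*x_2**3 - 3/2*x_2**2 + 27*x_2 → 8/81*x_1*x_2**2 + 109/81*x_1*x_2 + 259/81*x_1 - 7/2*x_2**3 - 713/486*x_2**2 + 6589/243*x_2 + 8/81
  leading term x_1*x_2**2: subtract (32/729*x_2)·h_4 from 8/81*x_1*x_2**2 + 109/81*x_1*x_2 + 259/81*x_1 - 7/2*x_2**3 - 713/486*x_2**2 + 6589/243*x_2 + 8/81 → 2975/2187*x_1*x_2 + 259/81*x_1 - 45799/13122*x_2**3 - 18803/13122*x_2**2 + 60013/2187*x_2 + 8/81
  leading term x_1*x_2: subtract (11900/19683)·h_4 from 2975/2187*x_1*x_2 + 259/81*x_1 - 45799/13122*x_2**3 - 18803/13122*x_2**2 + 60013/2187*x_2 + 8/81 → 200711/59049*x_1 - 45799/13122*x_2**3 - 460081/354294*x_2**2 + 4944353/177147*x_2 + 270607/59049
  leading term x_1: subtract (-200711/19683)·h_5 from 200711/59049*x_1 - 45799/13122*x_2**3 - 460081/354294*x_2**2 + 4944353/177147*x_2 + 270607/59049 → -45799/13122*x_2**3 + 632326/19683*x_2**2 + 462887/13122*x_2 - 67442/243
  leading term x_2**3: subtract (45799/2788)·h_6 from -45799/13122*x_2**3 + 632326/19683*x_2**2 + 462887/13122*x_2 - 67442/243 → -490969/984*x_2**2 - 479915/5576*x_2 + 11799837/2788
  leading term x_2**2: no divisor's leading term divides it; move -490969/984*x_2**2 to the remainder.
  leading term x_2: no divisor's leading term divides it; move -479915/5576*x_2 to the remainder.
  leading term 1: no divisor's leading term divides it; move 11799837/2788 to the remainder.
  remainder -490969/984*x_2**2 - 479915/5576*x_2 + 11799837/2788 ≠ 0; add h_7 = -490969/984*x_2**2 - 479915/5576*x_2 + 11799837/2788 to the basis.

S(f_1,h_5): lcm = x_1**2. S = 59/6*x_1*x_2**2 + 13/6*x_1*x_2 - 247/3*x_1 - 2/9*x_2**2 - 7/9*x_2 - 2/3.
  leading term x_1*x_2**2: subtract (118/27*x_2)·h_4 from 59/6*x_1*x_2**2 + 13/6*x_1*x_2 - 247/3*x_1 - 2/9*x_2**2 - 7/9*x_2 - 2/3 → 587/162*x_1*x_2 - 247/3*x_1 + 236/243*x_2**3 + 772/243*x_2**2 + 5125/162*x_2 - 2/3
  leading term x_1*x_2: subtract (1174/729)·h_4 from 587/162*x_1*x_2 - 247/3*x_1 + 236/243*x_2**3 + 772/243*x_2**2 + 5125/162*x_2 - 2/3 → -178889/2187*x_1 + 236/243*x_2**3 + 23192/6561*x_2**2 + 431561/13122*x_2 + 49327/4374
  leading term x_1: subtract (178889/729)·h_5 from -178889/2187*x_1 + 236/243*x_2**3 + 23192/6561*x_2**2 + 431561/13122*x_2 + 49327/4374 → 236/243*x_2**3 - 1167563/1458*x_2**2 - 35074/243*x_2 + 122407/18
  leading term x_2**3: subtract (-3186/697)·h_6 from 236/243*x_2**3 - 1167563/1458*x_2**2 - 35074/243*x_2 + 122407/18 → -160643/246*x_2**2 - 77069/697*x_2 + 7730379/1394
  leading term x_2**2: subtract (642572/490969)·h_7 from -160643/246*x_2**2 - 77069/697*x_2 + 7730379/1394 → 34585503/16692946*x_2 + 103756509/16692946
  leading term x_2: no divisor's leading term divides it; move 34585503/16692946*x_2 to the remainder.
  leading term 1: no divisor's leading term divides it; move 103756509/16692946 to the remainder.
  remainder 34585503/16692946*x_2 + 103756509/16692946 ≠ 0; add h_8 = 34585503/16692946*x_2 + 103756509/16692946 to the basis.

The other S-polynomials (S(f_2,f_3), S(f_2,h_4), S(f_2,h_5), S(f_3,h_5), S(h_4,h_5), S(f_1,h_6), S(f_2,h_6), S(f_3,h_6), S(h_4,h_6), S(h_5,h_6), S(f_1,h_7), S(f_2,h_7), S(f_3,h_7), S(h_4,h_7), S(h_5,h_7), S(h_6,h_7), S(f_1,h_8), S(f_2,h_8), S(f_3,h_8), S(h_4,h_8), S(h_5,h_8), S(h_6,h_8), S(h_7,h_8)) all reduce to 0 modulo the current basis, so we have a Gröbner basis.
Inter-reduce: drop elements whose leading term is divisible by another's, tail-reduce, and make monic.
Reduced Gröbner basis: {x_1 + 1, x_2 + 3}.

Elimination: the polynomial x_2 + 3 lies in the elimination ideal for x_2, so x_2 ∈ {-3}. For each such x_2, the remaining basis elements (now univariate) give the rest of the solution.
  x_2 = -3: the earlier basis element becomes x_1 + 1 = 0, giving x_1 = -1 — point (-1, -3).
Substituting each solution back into the original system confirms all equations vanish.

{(-1, -3)}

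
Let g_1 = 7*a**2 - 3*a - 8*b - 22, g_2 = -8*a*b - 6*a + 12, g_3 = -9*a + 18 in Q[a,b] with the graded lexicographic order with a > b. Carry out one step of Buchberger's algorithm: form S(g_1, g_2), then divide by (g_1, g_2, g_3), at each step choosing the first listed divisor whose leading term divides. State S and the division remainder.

lcm(LM(g_1), LM(g_2)) = a**2*b.
S = (lcm/LT(g_1))·g_1 − (lcm/LT(g_2))·g_2 = -3/4*a**2 - 3/7*a*b - 8/7*b**2 + 3/2*a - 22/7*b.
Reduce S modulo (g_1, g_2, g_3) in that order:
  leading term a**2: subtract (-3/28)·g_1 from -3/4*a**2 - 3/7*a*b - 8/7*b**2 + 3/2*a - 22/7*b → -3/7*a*b - 8/7*b**2 + 33/28*a - 4*b - 33/14
  leading term a*b: subtract (3/56)·g_2 from -3/7*a*b - 8/7*b**2 + 33/28*a - 4*b - 33/14 → -8/7*b**2 + 3/2*a - 4*b - 3
  leading term b**2: no divisor's leading term divides it; move -8/7*b**2 to the remainder.
  leading term a: subtract (-1/6)·g_3 from 3/2*a - 4*b - 3 → -4*b
  leading term b: no divisor's leading term divides it; move -4*b to the remainder.
The remainder -8/7*b**2 - 4*b is nonzero, so it would be added as the next basis element.

S(g_1, g_2) = -3/4*a**2 - 3/7*a*b - 8/7*b**2 + 3/2*a - 22/7*b; remainder on division = -8/7*b**2 - 4*b.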